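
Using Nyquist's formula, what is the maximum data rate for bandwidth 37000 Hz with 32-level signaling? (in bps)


Rate = 2 * B * log2(M) = 2 * 37000 * 5.0 = 370000.0

370000.0 bps


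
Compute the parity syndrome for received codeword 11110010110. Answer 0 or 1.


Syndrome = XOR of all bits = 1 XOR 1 XOR 1 XOR 1 XOR 0 XOR 0 XOR 1 XOR 0 XOR 1 XOR 1 XOR 0 = 1

1


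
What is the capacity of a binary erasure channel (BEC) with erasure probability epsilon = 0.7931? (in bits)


C = 1 - epsilon = 1 - 0.7931 = 0.2069

0.2069 bits


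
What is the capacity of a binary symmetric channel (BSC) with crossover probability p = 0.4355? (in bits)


H(p) = -p*log2(p) - (1-p)*log2(1-p) = -0.4355*log2(0.4355) - 0.5645*log2(0.5645) = 0.522276 + 0.465687 = 0.988. C = 1 - H(p) = 1 - 0.988 = 0.012

0.012 bits


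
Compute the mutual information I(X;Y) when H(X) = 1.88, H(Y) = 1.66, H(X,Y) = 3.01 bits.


I(X;Y) = H(X) + H(Y) - H(X,Y) = 1.88 + 1.66 - 3.01 = 0.53

0.53 bits


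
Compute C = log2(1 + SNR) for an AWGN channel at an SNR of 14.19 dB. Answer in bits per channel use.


SNR_linear = 10^(14.19/10) = 26.2422; C = log2(1 + SNR_linear) = log2(1 + 26.2422) = 4.7678

4.7678 bits/channel use


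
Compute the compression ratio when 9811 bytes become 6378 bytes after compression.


Ratio = original / compressed = 9811 / 6378 = 1.5383

1.5383


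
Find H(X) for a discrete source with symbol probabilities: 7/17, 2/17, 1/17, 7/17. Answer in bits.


H = -sum(p_i * log2(p_i)). Terms: -(7/17)*log2(7/17) = 0.527103; -(2/17)*log2(2/17) = 0.363231; -(1/17)*log2(1/17) = 0.240439; -(7/17)*log2(7/17) = 0.527103. H = 0.527103 + 0.363231 + 0.240439 + 0.527103 = 1.6579

1.6579 bits


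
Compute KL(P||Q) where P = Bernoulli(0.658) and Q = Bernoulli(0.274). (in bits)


KL = p*log2(p/q) + (1-p)*log2((1-p)/(1-q)) = 0.658*log2(0.658/0.274) + 0.342*log2(0.342/0.726) = 0.4603

0.4603 bits


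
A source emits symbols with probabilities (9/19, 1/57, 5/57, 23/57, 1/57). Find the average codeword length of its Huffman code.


Huffman construction (repeatedly merge the two least-probable nodes; each merge adds 1 bit to every symbol beneath it): 1/57 + 1/57 = 2/57; 2/57 + 5/57 = 7/57; 7/57 + 23/57 = 10/19; 9/19 + 10/19 = 1. Resulting codeword lengths (in the order the probabilities were given): (1, 4, 3, 2, 4). L_avg = sum(p_i * l_i) = 9/19*1 + 1/57*4 + 5/57*3 + 23/57*2 + 1/57*4 = 32/19 = 1.6842

1.6842 bits


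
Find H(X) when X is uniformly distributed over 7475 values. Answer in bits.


H = log2(n) = log2(7475) = 12.8679

12.8679 bits


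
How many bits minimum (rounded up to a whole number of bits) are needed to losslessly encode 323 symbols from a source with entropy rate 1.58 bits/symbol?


Minimum bits >= n * H = 323 * 1.58 = 510.34, rounded up to a whole number of bits = 511

511 bits


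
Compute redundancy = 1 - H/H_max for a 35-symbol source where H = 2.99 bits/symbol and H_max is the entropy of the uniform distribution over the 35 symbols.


H_max = log2(K) = log2(35) = 5.1293 bits/symbol. Redundancy = 1 - H/H_max = 1 - 2.99/5.1293 = 1 - 0.5829 = 0.4171

0.4171


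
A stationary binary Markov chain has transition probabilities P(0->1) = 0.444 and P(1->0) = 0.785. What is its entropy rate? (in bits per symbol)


Stationary distribution: pi_0 = p10/(p01+p10) = 0.6387, pi_1 = 0.3613. Entropy rate H' = pi_0*H(p01) + pi_1*H(p10) = 0.6387*0.9909 + 0.3613*0.7509 = 0.9042

0.9042 bits/symbol


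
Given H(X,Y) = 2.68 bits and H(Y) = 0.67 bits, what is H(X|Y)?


H(X|Y) = H(X,Y) - H(Y) = 2.68 - 0.67 = 2.01

2.01 bits


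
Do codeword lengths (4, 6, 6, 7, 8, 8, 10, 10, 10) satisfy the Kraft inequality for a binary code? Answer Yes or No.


Kraft sum = sum(2^(-l_i)) = 0.1123, need <= 1. Result: satisfied (a binary prefix-free code with these lengths exists)

Yes


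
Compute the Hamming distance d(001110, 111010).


Count differing positions: ^ ^ . ^ . . = 3 differences

3


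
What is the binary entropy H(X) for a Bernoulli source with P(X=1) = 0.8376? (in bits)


H = -p*log2(p) - (1-p)*log2(1-p). -0.8376*log2(0.8376) = 0.214146; -0.1624*log2(0.1624) = 0.425874. H = 0.214146 + 0.425874 = 0.64

0.64 bits


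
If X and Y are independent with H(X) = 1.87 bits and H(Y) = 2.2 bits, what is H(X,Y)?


For independent variables, H(X,Y) = H(X) + H(Y) = 1.87 + 2.2 = 4.07

4.07 bits


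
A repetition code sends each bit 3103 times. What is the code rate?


Rate = k/n = 1/3103

1/3103


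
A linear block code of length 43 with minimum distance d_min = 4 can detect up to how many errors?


Detection capability = d_min - 1 = 4 - 1 = 3

3 errors


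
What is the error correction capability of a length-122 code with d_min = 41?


Correction capability = floor((d-1)/2) = floor((41-1)/2) = 20

20 errors


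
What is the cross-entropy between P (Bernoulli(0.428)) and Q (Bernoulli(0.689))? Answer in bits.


H(P,Q) = -p*log2(q) - (1-p)*log2(1-q). -0.428*log2(0.689) = 0.230018; -0.572*log2(0.311) = 0.963828. H(P,Q) = 0.230018 + 0.963828 = 1.1938

1.1938 bits


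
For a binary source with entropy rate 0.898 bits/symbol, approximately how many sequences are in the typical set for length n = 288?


log2|A_typical| = nH = 288 * 0.898 = 258.624, so |A_typical| ~ 2^258.624 = 7.138e+77

7.138e+77


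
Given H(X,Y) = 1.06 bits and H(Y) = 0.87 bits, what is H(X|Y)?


H(X|Y) = H(X,Y) - H(Y) = 1.06 - 0.87 = 0.19

0.19 bits


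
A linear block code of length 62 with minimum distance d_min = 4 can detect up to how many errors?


Detection capability = d_min - 1 = 4 - 1 = 3

3 errors


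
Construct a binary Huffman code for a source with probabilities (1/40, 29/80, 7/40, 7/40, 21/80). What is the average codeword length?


Huffman construction (repeatedly merge the two least-probable nodes; each merge adds 1 bit to every symbol beneath it): 1/40 + 7/40 = 1/5; 7/40 + 1/5 = 3/8; 21/80 + 29/80 = 5/8; 3/8 + 5/8 = 1. Resulting codeword lengths (in the order the probabilities were given): (3, 2, 3, 2, 2). L_avg = sum(p_i * l_i) = 1/40*3 + 29/80*2 + 7/40*3 + 7/40*2 + 21/80*2 = 11/5 = 2.2

2.2 bits


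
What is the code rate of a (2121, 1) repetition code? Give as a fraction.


Rate = k/n = 1/2121

1/2121


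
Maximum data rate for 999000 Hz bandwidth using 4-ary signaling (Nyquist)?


Rate = 2 * B * log2(M) = 2 * 999000 * 2.0 = 3996000.0

3996000.0 bps


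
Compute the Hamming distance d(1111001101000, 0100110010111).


Count differing positions: ^ . ^ ^ ^ ^ ^ ^ ^ ^ ^ ^ ^ = 12 differences

12


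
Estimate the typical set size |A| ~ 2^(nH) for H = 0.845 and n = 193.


log2|A_typical| = nH = 193 * 0.845 = 163.085, so |A_typical| ~ 2^163.085 = 1.240e+49

1.240e+49


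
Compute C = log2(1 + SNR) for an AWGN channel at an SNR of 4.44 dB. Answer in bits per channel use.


SNR_linear = 10^(4.44/10) = 2.7797; C = log2(1 + SNR_linear) = log2(1 + 2.7797) = 1.9183

1.9183 bits/channel use


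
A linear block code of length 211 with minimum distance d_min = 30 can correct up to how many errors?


Correction capability = floor((d-1)/2) = floor((30-1)/2) = 14

14 errors


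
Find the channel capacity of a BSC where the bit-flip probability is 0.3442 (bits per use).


H(p) = -p*log2(p) - (1-p)*log2(1-p) = -0.3442*log2(0.3442) - 0.6558*log2(0.6558) = 0.529614 + 0.399167 = 0.9288. C = 1 - H(p) = 1 - 0.9288 = 0.0712

0.0712 bits


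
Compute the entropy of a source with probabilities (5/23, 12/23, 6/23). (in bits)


H = -sum(p_i * log2(p_i)). Terms: -(5/23)*log2(5/23) = 0.478616; -(12/23)*log2(12/23) = 0.489704; -(6/23)*log2(6/23) = 0.505722. H = 0.478616 + 0.489704 + 0.505722 = 1.474

1.474 bits


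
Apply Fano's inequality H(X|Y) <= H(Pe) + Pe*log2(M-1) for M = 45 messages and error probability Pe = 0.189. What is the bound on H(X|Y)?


H(Pe) = -Pe*log2(Pe) - (1-Pe)*log2(1-Pe) = -0.189*log2(0.189) - 0.811*log2(0.811) = 0.454269 + 0.245105 = 0.6994. Pe*log2(M-1) = 0.189*log2(44) = 1.031833. Bound = H(Pe) + Pe*log2(M-1) = 0.454269 + 0.245105 + 1.031833 = 1.7312

1.7312 bits


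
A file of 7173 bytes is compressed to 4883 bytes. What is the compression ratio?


Ratio = original / compressed = 7173 / 4883 = 1.469

1.469


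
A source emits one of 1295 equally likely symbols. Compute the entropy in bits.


H = log2(n) = log2(1295) = 10.3387

10.3387 bits


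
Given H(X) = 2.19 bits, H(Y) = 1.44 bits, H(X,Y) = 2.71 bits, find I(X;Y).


I(X;Y) = H(X) + H(Y) - H(X,Y) = 2.19 + 1.44 - 2.71 = 0.92

0.92 bits


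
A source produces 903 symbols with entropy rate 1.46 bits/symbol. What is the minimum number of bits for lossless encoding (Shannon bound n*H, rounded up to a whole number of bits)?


Minimum bits >= n * H = 903 * 1.46 = 1318.38, rounded up to a whole number of bits = 1319

1319 bits


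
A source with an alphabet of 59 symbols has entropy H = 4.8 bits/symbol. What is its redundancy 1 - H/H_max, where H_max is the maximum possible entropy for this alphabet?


H_max = log2(K) = log2(59) = 5.8826 bits/symbol. Redundancy = 1 - H/H_max = 1 - 4.8/5.8826 = 1 - 0.816 = 0.184

0.184


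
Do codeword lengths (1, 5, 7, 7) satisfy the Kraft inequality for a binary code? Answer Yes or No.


Kraft sum = sum(2^(-l_i)) = 0.5469, need <= 1. Result: satisfied (a binary prefix-free code with these lengths exists)

Yes


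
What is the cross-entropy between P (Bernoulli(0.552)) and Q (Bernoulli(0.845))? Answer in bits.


H(P,Q) = -p*log2(q) - (1-p)*log2(1-q). -0.552*log2(0.845) = 0.134123; -0.448*log2(0.155) = 1.204968. H(P,Q) = 0.134123 + 1.204968 = 1.3391

1.3391 bits


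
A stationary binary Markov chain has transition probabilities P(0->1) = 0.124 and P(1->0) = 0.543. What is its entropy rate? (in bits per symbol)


Stationary distribution: pi_0 = p10/(p01+p10) = 0.8141, pi_1 = 0.1859. Entropy rate H' = pi_0*H(p01) + pi_1*H(p10) = 0.8141*0.5408 + 0.1859*0.9947 = 0.6251

0.6251 bits/symbol


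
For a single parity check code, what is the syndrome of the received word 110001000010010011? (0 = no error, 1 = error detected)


Syndrome = XOR of all bits = 1 XOR 1 XOR 0 XOR 0 XOR 0 XOR 1 XOR 0 XOR 0 XOR 0 XOR 0 XOR 1 XOR 0 XOR 0 XOR 1 XOR 0 XOR 0 XOR 1 XOR 1 = 1

1


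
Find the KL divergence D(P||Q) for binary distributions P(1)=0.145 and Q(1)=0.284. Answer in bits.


KL = p*log2(p/q) + (1-p)*log2((1-p)/(1-q)) = 0.145*log2(0.145/0.284) + 0.855*log2(0.855/0.716) = 0.0782

0.0782 bits


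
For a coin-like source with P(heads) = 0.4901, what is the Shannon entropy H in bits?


H = -p*log2(p) - (1-p)*log2(1-p). -0.4901*log2(0.4901) = 0.504240; -0.5099*log2(0.5099) = 0.495477. H = 0.504240 + 0.495477 = 0.9997

0.9997 bits


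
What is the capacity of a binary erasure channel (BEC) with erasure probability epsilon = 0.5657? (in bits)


C = 1 - epsilon = 1 - 0.5657 = 0.4343

0.4343 bits


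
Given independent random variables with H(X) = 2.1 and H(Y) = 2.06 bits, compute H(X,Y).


For independent variables, H(X,Y) = H(X) + H(Y) = 2.1 + 2.06 = 4.16

4.16 bits


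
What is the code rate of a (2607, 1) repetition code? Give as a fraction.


Rate = k/n = 1/2607

1/2607


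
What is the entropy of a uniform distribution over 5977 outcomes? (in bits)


H = log2(n) = log2(5977) = 12.5452

12.5452 bits


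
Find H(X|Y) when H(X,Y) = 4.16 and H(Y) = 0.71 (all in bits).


H(X|Y) = H(X,Y) - H(Y) = 4.16 - 0.71 = 3.45

3.45 bits


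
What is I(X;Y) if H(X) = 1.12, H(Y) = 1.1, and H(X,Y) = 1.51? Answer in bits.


I(X;Y) = H(X) + H(Y) - H(X,Y) = 1.12 + 1.1 - 1.51 = 0.71

0.71 bits


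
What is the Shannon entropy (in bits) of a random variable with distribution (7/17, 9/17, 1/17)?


H = -sum(p_i * log2(p_i)). Terms: -(7/17)*log2(7/17) = 0.527103; -(9/17)*log2(9/17) = 0.485755; -(1/17)*log2(1/17) = 0.240439. H = 0.527103 + 0.485755 + 0.240439 = 1.2533

1.2533 bits


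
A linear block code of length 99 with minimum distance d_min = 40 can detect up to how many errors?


Detection capability = d_min - 1 = 40 - 1 = 39

39 errors


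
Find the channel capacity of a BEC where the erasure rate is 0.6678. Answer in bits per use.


C = 1 - epsilon = 1 - 0.6678 = 0.3322

0.3322 bits


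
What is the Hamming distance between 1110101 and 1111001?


Count differing positions: . . . ^ ^ . . = 2 differences

2


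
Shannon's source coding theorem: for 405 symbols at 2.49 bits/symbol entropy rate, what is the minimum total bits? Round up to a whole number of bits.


Minimum bits >= n * H = 405 * 2.49 = 1008.45, rounded up to a whole number of bits = 1009

1009 bits


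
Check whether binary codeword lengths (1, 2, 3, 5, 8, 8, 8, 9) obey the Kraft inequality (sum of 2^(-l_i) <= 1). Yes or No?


Kraft sum = sum(2^(-l_i)) = 0.9199, need <= 1. Result: satisfied (a binary prefix-free code with these lengths exists)

Yes


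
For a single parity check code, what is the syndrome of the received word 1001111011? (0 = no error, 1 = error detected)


Syndrome = XOR of all bits = 1 XOR 0 XOR 0 XOR 1 XOR 1 XOR 1 XOR 1 XOR 0 XOR 1 XOR 1 = 1

1


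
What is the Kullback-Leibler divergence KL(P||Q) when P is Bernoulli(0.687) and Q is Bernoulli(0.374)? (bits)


KL = p*log2(p/q) + (1-p)*log2((1-p)/(1-q)) = 0.687*log2(0.687/0.374) + 0.313*log2(0.313/0.626) = 0.2897

0.2897 bits


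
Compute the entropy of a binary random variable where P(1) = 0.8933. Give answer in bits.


H = -p*log2(p) - (1-p)*log2(1-p). -0.8933*log2(0.8933) = 0.145414; -0.1067*log2(0.1067) = 0.344467. H = 0.145414 + 0.344467 = 0.4899

0.4899 bits


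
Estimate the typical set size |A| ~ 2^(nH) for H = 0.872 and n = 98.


log2|A_typical| = nH = 98 * 0.872 = 85.456, so |A_typical| ~ 2^85.456 = 5.307e+25

5.307e+25


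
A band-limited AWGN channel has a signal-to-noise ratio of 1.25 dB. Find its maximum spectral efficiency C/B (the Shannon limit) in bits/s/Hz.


SNR_linear = 10^(1.25/10) = 1.3335; C/B = log2(1 + SNR_linear) = log2(1 + 1.3335) = 1.2225

1.2225 bits/s/Hz


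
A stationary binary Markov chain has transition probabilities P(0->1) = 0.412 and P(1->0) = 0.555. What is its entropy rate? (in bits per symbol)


Stationary distribution: pi_0 = p10/(p01+p10) = 0.5739, pi_1 = 0.4261. Entropy rate H' = pi_0*H(p01) + pi_1*H(p10) = 0.5739*0.9775 + 0.4261*0.9913 = 0.9834

0.9834 bits/symbol


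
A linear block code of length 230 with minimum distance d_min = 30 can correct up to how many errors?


Correction capability = floor((d-1)/2) = floor((30-1)/2) = 14

14 errors


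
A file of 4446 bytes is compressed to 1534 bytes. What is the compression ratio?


Ratio = original / compressed = 4446 / 1534 = 2.8983

2.8983


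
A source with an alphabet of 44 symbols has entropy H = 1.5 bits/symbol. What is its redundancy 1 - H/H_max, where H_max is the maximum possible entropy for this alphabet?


H_max = log2(K) = log2(44) = 5.4594 bits/symbol. Redundancy = 1 - H/H_max = 1 - 1.5/5.4594 = 1 - 0.2748 = 0.7252

0.7252


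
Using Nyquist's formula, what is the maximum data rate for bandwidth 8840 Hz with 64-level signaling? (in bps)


Rate = 2 * B * log2(M) = 2 * 8840 * 6.0 = 106080.0

106080.0 bps


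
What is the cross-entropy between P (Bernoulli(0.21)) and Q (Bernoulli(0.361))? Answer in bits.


H(P,Q) = -p*log2(q) - (1-p)*log2(1-q). -0.21*log2(0.361) = 0.308685; -0.79*log2(0.639) = 0.510429. H(P,Q) = 0.308685 + 0.510429 = 0.8191

0.8191 bits


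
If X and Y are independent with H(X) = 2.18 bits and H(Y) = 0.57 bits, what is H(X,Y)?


For independent variables, H(X,Y) = H(X) + H(Y) = 2.18 + 0.57 = 2.75

2.75 bits


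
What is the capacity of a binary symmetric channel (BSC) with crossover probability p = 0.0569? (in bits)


H(p) = -p*log2(p) - (1-p)*log2(1-p) = -0.0569*log2(0.0569) - 0.9431*log2(0.9431) = 0.235306 + 0.079708 = 0.315. C = 1 - H(p) = 1 - 0.315 = 0.685

0.685 bits


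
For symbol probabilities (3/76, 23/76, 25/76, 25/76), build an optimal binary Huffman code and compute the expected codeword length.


Huffman construction (repeatedly merge the two least-probable nodes; each merge adds 1 bit to every symbol beneath it): 3/76 + 23/76 = 13/38; 25/76 + 25/76 = 25/38; 13/38 + 25/38 = 1. Resulting codeword lengths (in the order the probabilities were given): (2, 2, 2, 2). L_avg = sum(p_i * l_i) = 3/76*2 + 23/76*2 + 25/76*2 + 25/76*2 = 2

2.0 bits


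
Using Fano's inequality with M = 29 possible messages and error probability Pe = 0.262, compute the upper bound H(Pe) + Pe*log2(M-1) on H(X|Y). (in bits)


H(Pe) = -Pe*log2(Pe) - (1-Pe)*log2(1-Pe) = -0.262*log2(0.262) - 0.738*log2(0.738) = 0.506279 + 0.323471 = 0.8297. Pe*log2(M-1) = 0.262*log2(28) = 1.259527. Bound = H(Pe) + Pe*log2(M-1) = 0.506279 + 0.323471 + 1.259527 = 2.0893

2.0893 bits


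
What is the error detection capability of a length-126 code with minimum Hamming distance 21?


Detection capability = d_min - 1 = 21 - 1 = 20

20 errors


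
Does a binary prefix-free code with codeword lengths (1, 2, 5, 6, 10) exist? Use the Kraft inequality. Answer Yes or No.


Kraft sum = sum(2^(-l_i)) = 0.7979, need <= 1. Result: satisfied (a binary prefix-free code with these lengths exists)

Yes


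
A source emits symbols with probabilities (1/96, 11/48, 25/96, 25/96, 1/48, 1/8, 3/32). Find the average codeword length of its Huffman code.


Huffman construction (repeatedly merge the two least-probable nodes; each merge adds 1 bit to every symbol beneath it): 1/96 + 1/48 = 1/32; 1/32 + 3/32 = 1/8; 1/8 + 1/8 = 1/4; 11/48 + 1/4 = 23/48; 25/96 + 25/96 = 25/48; 23/48 + 25/48 = 1. Resulting codeword lengths (in the order the probabilities were given): (5, 2, 2, 2, 5, 3, 4). L_avg = sum(p_i * l_i) = 1/96*5 + 11/48*2 + 25/96*2 + 25/96*2 + 1/48*5 + 1/8*3 + 3/32*4 = 77/32 = 2.4062

2.4062 bits


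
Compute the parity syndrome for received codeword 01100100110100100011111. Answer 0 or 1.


Syndrome = XOR of all bits = 0 XOR 1 XOR 1 XOR 0 XOR 0 XOR 1 XOR 0 XOR 0 XOR 1 XOR 1 XOR 0 XOR 1 XOR 0 XOR 0 XOR 1 XOR 0 XOR 0 XOR 0 XOR 1 XOR 1 XOR 1 XOR 1 XOR 1 = 0

0


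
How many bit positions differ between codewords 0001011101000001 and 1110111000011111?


Count differing positions: ^ ^ ^ ^ ^ . . ^ . ^ . ^ ^ ^ ^ . = 11 differences

11


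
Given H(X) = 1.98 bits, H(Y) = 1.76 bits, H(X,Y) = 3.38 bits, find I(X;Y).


I(X;Y) = H(X) + H(Y) - H(X,Y) = 1.98 + 1.76 - 3.38 = 0.36

0.36 bits


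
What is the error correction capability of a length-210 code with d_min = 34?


Correction capability = floor((d-1)/2) = floor((34-1)/2) = 16

16 errors


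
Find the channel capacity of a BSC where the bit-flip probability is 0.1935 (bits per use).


H(p) = -p*log2(p) - (1-p)*log2(1-p) = -0.1935*log2(0.1935) - 0.8065*log2(0.8065) = 0.458517 + 0.250219 = 0.7087. C = 1 - H(p) = 1 - 0.7087 = 0.2913

0.2913 bits


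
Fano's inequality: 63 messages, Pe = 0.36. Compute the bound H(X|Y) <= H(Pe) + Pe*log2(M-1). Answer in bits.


H(Pe) = -Pe*log2(Pe) - (1-Pe)*log2(1-Pe) = -0.36*log2(0.36) - 0.64*log2(0.64) = 0.530615 + 0.412068 = 0.9427. Pe*log2(M-1) = 0.36*log2(62) = 2.143511. Bound = H(Pe) + Pe*log2(M-1) = 0.530615 + 0.412068 + 2.143511 = 3.0862

3.0862 bits


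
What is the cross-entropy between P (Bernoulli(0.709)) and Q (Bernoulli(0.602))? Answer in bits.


H(P,Q) = -p*log2(q) - (1-p)*log2(1-q). -0.709*log2(0.602) = 0.519105; -0.291*log2(0.398) = 0.386785. H(P,Q) = 0.519105 + 0.386785 = 0.9059

0.9059 bits


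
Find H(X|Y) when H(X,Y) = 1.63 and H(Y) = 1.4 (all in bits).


H(X|Y) = H(X,Y) - H(Y) = 1.63 - 1.4 = 0.23

0.23 bits


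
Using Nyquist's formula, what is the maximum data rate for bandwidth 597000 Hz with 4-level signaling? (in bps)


Rate = 2 * B * log2(M) = 2 * 597000 * 2.0 = 2388000.0

2388000.0 bps


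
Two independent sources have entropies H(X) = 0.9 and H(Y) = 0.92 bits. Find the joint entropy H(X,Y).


For independent variables, H(X,Y) = H(X) + H(Y) = 0.9 + 0.92 = 1.82

1.82 bits


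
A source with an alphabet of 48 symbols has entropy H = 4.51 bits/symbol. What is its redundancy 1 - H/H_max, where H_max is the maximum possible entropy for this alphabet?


H_max = log2(K) = log2(48) = 5.585 bits/symbol. Redundancy = 1 - H/H_max = 1 - 4.51/5.585 = 1 - 0.8075 = 0.1925

0.1925


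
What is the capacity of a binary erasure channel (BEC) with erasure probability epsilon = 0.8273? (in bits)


C = 1 - epsilon = 1 - 0.8273 = 0.1727

0.1727 bits


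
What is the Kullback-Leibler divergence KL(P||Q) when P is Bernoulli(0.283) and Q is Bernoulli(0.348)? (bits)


KL = p*log2(p/q) + (1-p)*log2((1-p)/(1-q)) = 0.283*log2(0.283/0.348) + 0.717*log2(0.717/0.652) = 0.0139

0.0139 bits


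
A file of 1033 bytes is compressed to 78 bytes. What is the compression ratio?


Ratio = original / compressed = 1033 / 78 = 13.2436

13.2436


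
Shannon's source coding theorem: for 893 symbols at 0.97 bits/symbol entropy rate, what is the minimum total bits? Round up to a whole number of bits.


Minimum bits >= n * H = 893 * 0.97 = 866.21, rounded up to a whole number of bits = 867

867 bits


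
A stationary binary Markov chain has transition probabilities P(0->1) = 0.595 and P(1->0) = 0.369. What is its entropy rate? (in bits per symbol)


Stationary distribution: pi_0 = p10/(p01+p10) = 0.3828, pi_1 = 0.6172. Entropy rate H' = pi_0*H(p01) + pi_1*H(p10) = 0.3828*0.9738 + 0.6172*0.9499 = 0.959

0.959 bits/symbol


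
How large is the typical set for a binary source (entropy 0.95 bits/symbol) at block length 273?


log2|A_typical| = nH = 273 * 0.95 = 259.35, so |A_typical| ~ 2^259.35 = 1.181e+78

1.181e+78


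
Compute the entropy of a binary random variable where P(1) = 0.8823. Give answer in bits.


H = -p*log2(p) - (1-p)*log2(1-p). -0.8823*log2(0.8823) = 0.159395; -0.1177*log2(0.1177) = 0.363318. H = 0.159395 + 0.363318 = 0.5227

0.5227 bits


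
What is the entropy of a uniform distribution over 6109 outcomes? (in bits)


H = log2(n) = log2(6109) = 12.5767

12.5767 bits


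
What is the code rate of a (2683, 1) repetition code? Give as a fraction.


Rate = k/n = 1/2683

1/2683


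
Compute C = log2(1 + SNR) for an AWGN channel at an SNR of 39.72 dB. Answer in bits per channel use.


SNR_linear = 10^(39.72/10) = 9375.6201; C = log2(1 + SNR_linear) = log2(1 + 9375.6201) = 13.1949

13.1949 bits/channel use


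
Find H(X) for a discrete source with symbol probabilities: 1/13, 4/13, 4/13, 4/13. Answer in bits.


H = -sum(p_i * log2(p_i)). Terms: -(1/13)*log2(1/13) = 0.284649; -(4/13)*log2(4/13) = 0.523212; -(4/13)*log2(4/13) = 0.523212; -(4/13)*log2(4/13) = 0.523212. H = 0.284649 + 0.523212 + 0.523212 + 0.523212 = 1.8543

1.8543 bits


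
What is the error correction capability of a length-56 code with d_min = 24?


Correction capability = floor((d-1)/2) = floor((24-1)/2) = 11

11 errors


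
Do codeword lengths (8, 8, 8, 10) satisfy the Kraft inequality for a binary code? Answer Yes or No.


Kraft sum = sum(2^(-l_i)) = 0.0127, need <= 1. Result: satisfied (a binary prefix-free code with these lengths exists)

Yes


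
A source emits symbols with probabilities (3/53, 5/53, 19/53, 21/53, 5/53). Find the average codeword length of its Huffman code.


Huffman construction (repeatedly merge the two least-probable nodes; each merge adds 1 bit to every symbol beneath it): 3/53 + 5/53 = 8/53; 5/53 + 8/53 = 13/53; 13/53 + 19/53 = 32/53; 21/53 + 32/53 = 1. Resulting codeword lengths (in the order the probabilities were given): (4, 4, 2, 1, 3). L_avg = sum(p_i * l_i) = 3/53*4 + 5/53*4 + 19/53*2 + 21/53*1 + 5/53*3 = 2

2.0 bits


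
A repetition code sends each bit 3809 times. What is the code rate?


Rate = k/n = 1/3809

1/3809


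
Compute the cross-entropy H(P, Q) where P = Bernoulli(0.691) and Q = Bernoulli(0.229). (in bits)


H(P,Q) = -p*log2(q) - (1-p)*log2(1-q). -0.691*log2(0.229) = 1.469467; -0.309*log2(0.771) = 0.115936. H(P,Q) = 1.469467 + 0.115936 = 1.5854

1.5854 bits


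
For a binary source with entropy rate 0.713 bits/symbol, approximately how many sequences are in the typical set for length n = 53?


log2|A_typical| = nH = 53 * 0.713 = 37.789, so |A_typical| ~ 2^37.789 = 2.375e+11

2.375e+11


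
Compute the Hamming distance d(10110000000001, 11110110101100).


Count differing positions: . ^ . . . ^ ^ . ^ . ^ ^ . ^ = 7 differences

7


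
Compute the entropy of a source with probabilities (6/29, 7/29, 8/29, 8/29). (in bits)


H = -sum(p_i * log2(p_i)). Terms: -(6/29)*log2(6/29) = 0.470280; -(7/29)*log2(7/29) = 0.494979; -(8/29)*log2(8/29) = 0.512546; -(8/29)*log2(8/29) = 0.512546. H = 0.470280 + 0.494979 + 0.512546 + 0.512546 = 1.9904

1.9904 bits


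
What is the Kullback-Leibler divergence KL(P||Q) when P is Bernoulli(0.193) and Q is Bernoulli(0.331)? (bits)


KL = p*log2(p/q) + (1-p)*log2((1-p)/(1-q)) = 0.193*log2(0.193/0.331) + 0.807*log2(0.807/0.669) = 0.0681

0.0681 bits


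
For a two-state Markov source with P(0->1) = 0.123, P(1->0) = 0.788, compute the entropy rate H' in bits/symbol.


Stationary distribution: pi_0 = p10/(p01+p10) = 0.865, pi_1 = 0.135. Entropy rate H' = pi_0*H(p01) + pi_1*H(p10) = 0.865*0.5379 + 0.135*0.7453 = 0.5659

0.5659 bits/symbol


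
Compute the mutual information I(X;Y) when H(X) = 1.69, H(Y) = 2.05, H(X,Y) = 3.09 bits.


I(X;Y) = H(X) + H(Y) - H(X,Y) = 1.69 + 2.05 - 3.09 = 0.65

0.65 bits


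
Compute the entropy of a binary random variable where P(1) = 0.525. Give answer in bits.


H = -p*log2(p) - (1-p)*log2(1-p). -0.525*log2(0.525) = 0.488046; -0.475*log2(0.475) = 0.510150. H = 0.488046 + 0.510150 = 0.9982

0.9982 bits


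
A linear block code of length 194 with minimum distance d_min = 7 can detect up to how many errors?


Detection capability = d_min - 1 = 7 - 1 = 6

6 errors


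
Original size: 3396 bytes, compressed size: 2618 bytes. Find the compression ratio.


Ratio = original / compressed = 3396 / 2618 = 1.2972

1.2972


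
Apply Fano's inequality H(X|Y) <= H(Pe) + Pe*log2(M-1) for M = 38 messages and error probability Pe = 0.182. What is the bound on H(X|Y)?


H(Pe) = -Pe*log2(Pe) - (1-Pe)*log2(1-Pe) = -0.182*log2(0.182) - 0.818*log2(0.818) = 0.447354 + 0.237079 = 0.6844. Pe*log2(M-1) = 0.182*log2(37) = 0.948121. Bound = H(Pe) + Pe*log2(M-1) = 0.447354 + 0.237079 + 0.948121 = 1.6326

1.6326 bits


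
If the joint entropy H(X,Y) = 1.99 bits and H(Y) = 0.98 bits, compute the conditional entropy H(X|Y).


H(X|Y) = H(X,Y) - H(Y) = 1.99 - 0.98 = 1.01

1.01 bits


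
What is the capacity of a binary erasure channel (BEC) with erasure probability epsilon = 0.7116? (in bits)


C = 1 - epsilon = 1 - 0.7116 = 0.2884

0.2884 bits


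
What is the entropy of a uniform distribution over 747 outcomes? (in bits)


H = log2(n) = log2(747) = 9.545

9.545 bits


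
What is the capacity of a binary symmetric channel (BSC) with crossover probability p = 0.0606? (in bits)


H(p) = -p*log2(p) - (1-p)*log2(1-p) = -0.0606*log2(0.0606) - 0.9394*log2(0.9394) = 0.245099 + 0.084723 = 0.3298. C = 1 - H(p) = 1 - 0.3298 = 0.6702

0.6702 bits


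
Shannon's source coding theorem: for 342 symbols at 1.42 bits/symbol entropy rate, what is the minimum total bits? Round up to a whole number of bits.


Minimum bits >= n * H = 342 * 1.42 = 485.64, rounded up to a whole number of bits = 486

486 bits


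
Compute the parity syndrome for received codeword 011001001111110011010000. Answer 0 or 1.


Syndrome = XOR of all bits = 0 XOR 1 XOR 1 XOR 0 XOR 0 XOR 1 XOR 0 XOR 0 XOR 1 XOR 1 XOR 1 XOR 1 XOR 1 XOR 1 XOR 0 XOR 0 XOR 1 XOR 1 XOR 0 XOR 1 XOR 0 XOR 0 XOR 0 XOR 0 = 0

0


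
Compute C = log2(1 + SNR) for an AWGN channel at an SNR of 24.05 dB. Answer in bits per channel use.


SNR_linear = 10^(24.05/10) = 254.0973; C = log2(1 + SNR_linear) = log2(1 + 254.0973) = 7.9949

7.9949 bits/channel use


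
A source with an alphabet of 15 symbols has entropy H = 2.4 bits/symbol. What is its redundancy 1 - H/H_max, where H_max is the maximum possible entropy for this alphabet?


H_max = log2(K) = log2(15) = 3.9069 bits/symbol. Redundancy = 1 - H/H_max = 1 - 2.4/3.9069 = 1 - 0.6143 = 0.3857

0.3857


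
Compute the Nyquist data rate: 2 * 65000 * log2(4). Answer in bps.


Rate = 2 * B * log2(M) = 2 * 65000 * 2.0 = 260000.0

260000.0 bps


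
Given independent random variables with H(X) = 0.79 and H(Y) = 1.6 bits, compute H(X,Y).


For independent variables, H(X,Y) = H(X) + H(Y) = 0.79 + 1.6 = 2.39

2.39 bits


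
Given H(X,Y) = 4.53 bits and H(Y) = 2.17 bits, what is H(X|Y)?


H(X|Y) = H(X,Y) - H(Y) = 4.53 - 2.17 = 2.36

2.36 bits


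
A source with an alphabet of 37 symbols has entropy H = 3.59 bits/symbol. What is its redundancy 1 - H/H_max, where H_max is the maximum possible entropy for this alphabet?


H_max = log2(K) = log2(37) = 5.2095 bits/symbol. Redundancy = 1 - H/H_max = 1 - 3.59/5.2095 = 1 - 0.6891 = 0.3109

0.3109


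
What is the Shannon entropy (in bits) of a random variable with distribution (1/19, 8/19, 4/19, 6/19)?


H = -sum(p_i * log2(p_i)). Terms: -(1/19)*log2(1/19) = 0.223575; -(8/19)*log2(8/19) = 0.525443; -(4/19)*log2(4/19) = 0.473248; -(6/19)*log2(6/19) = 0.525147. H = 0.223575 + 0.525443 + 0.473248 + 0.525147 = 1.7474

1.7474 bits


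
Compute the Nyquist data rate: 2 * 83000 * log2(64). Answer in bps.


Rate = 2 * B * log2(M) = 2 * 83000 * 6.0 = 996000.0

996000.0 bps


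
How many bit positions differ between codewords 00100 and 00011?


Count differing positions: . . ^ ^ ^ = 3 differences

3


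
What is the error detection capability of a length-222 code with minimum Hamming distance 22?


Detection capability = d_min - 1 = 22 - 1 = 21

21 errors


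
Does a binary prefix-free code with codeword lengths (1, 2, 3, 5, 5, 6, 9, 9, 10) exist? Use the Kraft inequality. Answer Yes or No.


Kraft sum = sum(2^(-l_i)) = 0.958, need <= 1. Result: satisfied (a binary prefix-free code with these lengths exists)

Yes


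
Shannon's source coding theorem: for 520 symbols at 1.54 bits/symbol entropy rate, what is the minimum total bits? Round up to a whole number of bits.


Minimum bits >= n * H = 520 * 1.54 = 800.8, rounded up to a whole number of bits = 801

801 bits


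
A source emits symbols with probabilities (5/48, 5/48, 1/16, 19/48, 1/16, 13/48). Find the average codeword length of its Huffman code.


Huffman construction (repeatedly merge the two least-probable nodes; each merge adds 1 bit to every symbol beneath it): 1/16 + 1/16 = 1/8; 5/48 + 5/48 = 5/24; 1/8 + 5/24 = 1/3; 13/48 + 1/3 = 29/48; 19/48 + 29/48 = 1. Resulting codeword lengths (in the order the probabilities were given): (4, 4, 4, 1, 4, 2). L_avg = sum(p_i * l_i) = 5/48*4 + 5/48*4 + 1/16*4 + 19/48*1 + 1/16*4 + 13/48*2 = 109/48 = 2.2708

2.2708 bits


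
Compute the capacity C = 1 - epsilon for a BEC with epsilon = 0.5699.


C = 1 - epsilon = 1 - 0.5699 = 0.4301

0.4301 bits


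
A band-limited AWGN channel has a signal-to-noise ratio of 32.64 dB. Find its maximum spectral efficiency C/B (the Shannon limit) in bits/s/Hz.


SNR_linear = 10^(32.64/10) = 1836.5383; C/B = log2(1 + SNR_linear) = log2(1 + 1836.5383) = 10.8436

10.8436 bits/s/Hz


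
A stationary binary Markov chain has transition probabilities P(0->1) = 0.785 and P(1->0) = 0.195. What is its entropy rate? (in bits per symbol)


Stationary distribution: pi_0 = p10/(p01+p10) = 0.199, pi_1 = 0.801. Entropy rate H' = pi_0*H(p01) + pi_1*H(p10) = 0.199*0.7509 + 0.801*0.7118 = 0.7196

0.7196 bits/symbol


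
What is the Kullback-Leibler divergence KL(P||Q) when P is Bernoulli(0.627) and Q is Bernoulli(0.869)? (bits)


KL = p*log2(p/q) + (1-p)*log2((1-p)/(1-q)) = 0.627*log2(0.627/0.869) + 0.373*log2(0.373/0.131) = 0.2678

0.2678 bits


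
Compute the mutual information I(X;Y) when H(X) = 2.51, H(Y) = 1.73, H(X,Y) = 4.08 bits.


I(X;Y) = H(X) + H(Y) - H(X,Y) = 2.51 + 1.73 - 4.08 = 0.16

0.16 bits


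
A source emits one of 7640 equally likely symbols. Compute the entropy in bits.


H = log2(n) = log2(7640) = 12.8994

12.8994 bits


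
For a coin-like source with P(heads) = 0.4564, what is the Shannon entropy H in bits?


H = -p*log2(p) - (1-p)*log2(1-p). -0.4564*log2(0.4564) = 0.516476; -0.5436*log2(0.5436) = 0.478032. H = 0.516476 + 0.478032 = 0.9945

0.9945 bits


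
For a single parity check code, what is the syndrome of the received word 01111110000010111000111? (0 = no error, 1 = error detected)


Syndrome = XOR of all bits = 0 XOR 1 XOR 1 XOR 1 XOR 1 XOR 1 XOR 1 XOR 0 XOR 0 XOR 0 XOR 0 XOR 0 XOR 1 XOR 0 XOR 1 XOR 1 XOR 1 XOR 0 XOR 0 XOR 0 XOR 1 XOR 1 XOR 1 = 1

1


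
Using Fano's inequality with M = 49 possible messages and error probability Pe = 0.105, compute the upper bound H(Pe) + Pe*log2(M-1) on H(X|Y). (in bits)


H(Pe) = -Pe*log2(Pe) - (1-Pe)*log2(1-Pe) = -0.105*log2(0.105) - 0.895*log2(0.895) = 0.341412 + 0.143236 = 0.4846. Pe*log2(M-1) = 0.105*log2(48) = 0.586421. Bound = H(Pe) + Pe*log2(M-1) = 0.341412 + 0.143236 + 0.586421 = 1.0711

1.0711 bits


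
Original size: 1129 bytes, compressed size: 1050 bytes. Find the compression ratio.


Ratio = original / compressed = 1129 / 1050 = 1.0752

1.0752


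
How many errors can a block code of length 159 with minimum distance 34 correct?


Correction capability = floor((d-1)/2) = floor((34-1)/2) = 16

16 errors


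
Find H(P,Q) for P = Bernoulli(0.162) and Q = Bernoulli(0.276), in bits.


H(P,Q) = -p*log2(q) - (1-p)*log2(1-q). -0.162*log2(0.276) = 0.300876; -0.838*log2(0.724) = 0.390456. H(P,Q) = 0.300876 + 0.390456 = 0.6913

0.6913 bits


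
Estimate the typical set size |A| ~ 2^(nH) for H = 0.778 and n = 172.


log2|A_typical| = nH = 172 * 0.778 = 133.816, so |A_typical| ~ 2^133.816 = 1.917e+40

1.917e+40


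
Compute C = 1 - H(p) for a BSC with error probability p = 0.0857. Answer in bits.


H(p) = -p*log2(p) - (1-p)*log2(1-p) = -0.0857*log2(0.0857) - 0.9143*log2(0.9143) = 0.303769 + 0.118183 = 0.422. C = 1 - H(p) = 1 - 0.422 = 0.578

0.578 bits


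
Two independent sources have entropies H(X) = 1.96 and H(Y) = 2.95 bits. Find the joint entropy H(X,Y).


For independent variables, H(X,Y) = H(X) + H(Y) = 1.96 + 2.95 = 4.91

4.91 bits


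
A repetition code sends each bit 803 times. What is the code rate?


Rate = k/n = 1/803

1/803


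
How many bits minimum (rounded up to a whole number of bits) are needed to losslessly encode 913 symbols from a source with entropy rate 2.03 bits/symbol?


Minimum bits >= n * H = 913 * 2.03 = 1853.39, rounded up to a whole number of bits = 1854

1854 bits


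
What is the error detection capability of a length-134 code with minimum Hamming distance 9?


Detection capability = d_min - 1 = 9 - 1 = 8

8 errors


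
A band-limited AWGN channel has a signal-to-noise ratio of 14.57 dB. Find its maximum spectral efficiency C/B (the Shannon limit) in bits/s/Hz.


SNR_linear = 10^(14.57/10) = 28.6418; C/B = log2(1 + SNR_linear) = log2(1 + 28.6418) = 4.8896

4.8896 bits/s/Hz


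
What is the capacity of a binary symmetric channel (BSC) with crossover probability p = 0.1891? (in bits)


H(p) = -p*log2(p) - (1-p)*log2(1-p) = -0.1891*log2(0.1891) - 0.8109*log2(0.8109) = 0.454365 + 0.245219 = 0.6996. C = 1 - H(p) = 1 - 0.6996 = 0.3004

0.3004 bits


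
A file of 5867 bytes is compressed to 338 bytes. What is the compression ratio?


Ratio = original / compressed = 5867 / 338 = 17.358

17.358


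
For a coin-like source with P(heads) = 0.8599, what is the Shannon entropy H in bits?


H = -p*log2(p) - (1-p)*log2(1-p). -0.8599*log2(0.8599) = 0.187251; -0.1401*log2(0.1401) = 0.397250. H = 0.187251 + 0.397250 = 0.5845

0.5845 bits


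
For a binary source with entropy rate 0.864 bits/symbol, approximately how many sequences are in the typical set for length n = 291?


log2|A_typical| = nH = 291 * 0.864 = 251.424, so |A_typical| ~ 2^251.424 = 4.855e+75

4.855e+75


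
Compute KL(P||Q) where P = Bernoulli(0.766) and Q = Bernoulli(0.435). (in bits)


KL = p*log2(p/q) + (1-p)*log2((1-p)/(1-q)) = 0.766*log2(0.766/0.435) + 0.234*log2(0.234/0.565) = 0.3277

0.3277 bits


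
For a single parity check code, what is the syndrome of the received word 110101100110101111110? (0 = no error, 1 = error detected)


Syndrome = XOR of all bits = 1 XOR 1 XOR 0 XOR 1 XOR 0 XOR 1 XOR 1 XOR 0 XOR 0 XOR 1 XOR 1 XOR 0 XOR 1 XOR 0 XOR 1 XOR 1 XOR 1 XOR 1 XOR 1 XOR 1 XOR 0 = 0

0


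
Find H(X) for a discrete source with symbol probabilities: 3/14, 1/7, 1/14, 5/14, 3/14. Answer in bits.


H = -sum(p_i * log2(p_i)). Terms: -(3/14)*log2(3/14) = 0.476227; -(1/7)*log2(1/7) = 0.401051; -(1/14)*log2(1/14) = 0.271954; -(5/14)*log2(5/14) = 0.530510; -(3/14)*log2(3/14) = 0.476227. H = 0.476227 + 0.401051 + 0.271954 + 0.530510 + 0.476227 = 2.156

2.156 bits


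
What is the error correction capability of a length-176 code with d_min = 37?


Correction capability = floor((d-1)/2) = floor((37-1)/2) = 18

18 errors


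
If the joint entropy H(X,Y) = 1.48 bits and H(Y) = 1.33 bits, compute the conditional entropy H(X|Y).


H(X|Y) = H(X,Y) - H(Y) = 1.48 - 1.33 = 0.15

0.15 bits


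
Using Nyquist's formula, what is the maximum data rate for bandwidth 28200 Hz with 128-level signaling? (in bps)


Rate = 2 * B * log2(M) = 2 * 28200 * 7.0 = 394800.0

394800.0 bps


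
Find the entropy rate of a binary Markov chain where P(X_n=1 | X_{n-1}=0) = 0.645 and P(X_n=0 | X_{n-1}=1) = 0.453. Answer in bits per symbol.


Stationary distribution: pi_0 = p10/(p01+p10) = 0.4126, pi_1 = 0.5874. Entropy rate H' = pi_0*H(p01) + pi_1*H(p10) = 0.4126*0.9385 + 0.5874*0.9936 = 0.9709

0.9709 bits/symbol


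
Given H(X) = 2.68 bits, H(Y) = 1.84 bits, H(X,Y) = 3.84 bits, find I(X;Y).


I(X;Y) = H(X) + H(Y) - H(X,Y) = 2.68 + 1.84 - 3.84 = 0.68

0.68 bits


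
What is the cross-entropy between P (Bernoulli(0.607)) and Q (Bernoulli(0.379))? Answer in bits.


H(P,Q) = -p*log2(q) - (1-p)*log2(1-q). -0.607*log2(0.379) = 0.849636; -0.393*log2(0.621) = 0.270123. H(P,Q) = 0.849636 + 0.270123 = 1.1198

1.1198 bits


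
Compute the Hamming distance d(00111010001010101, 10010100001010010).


Count differing positions: ^ . ^ . ^ ^ ^ . . . . . . . ^ ^ ^ = 8 differences

8


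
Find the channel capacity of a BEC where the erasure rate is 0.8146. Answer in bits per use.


C = 1 - epsilon = 1 - 0.8146 = 0.1854

0.1854 bits


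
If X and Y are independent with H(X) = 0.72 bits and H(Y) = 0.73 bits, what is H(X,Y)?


For independent variables, H(X,Y) = H(X) + H(Y) = 0.72 + 0.73 = 1.45

1.45 bits


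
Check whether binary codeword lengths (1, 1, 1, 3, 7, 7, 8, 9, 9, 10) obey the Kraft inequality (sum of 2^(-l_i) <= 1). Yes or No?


Kraft sum = sum(2^(-l_i)) = 1.6494, need <= 1. Result: violated (a binary prefix-free code with these lengths cannot exist)

No


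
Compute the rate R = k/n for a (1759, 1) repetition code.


Rate = k/n = 1/1759

1/1759


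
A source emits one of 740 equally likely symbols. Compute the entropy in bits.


H = log2(n) = log2(740) = 9.5314

9.5314 bits


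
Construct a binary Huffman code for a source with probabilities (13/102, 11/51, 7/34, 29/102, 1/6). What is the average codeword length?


Huffman construction (repeatedly merge the two least-probable nodes; each merge adds 1 bit to every symbol beneath it): 13/102 + 1/6 = 5/17; 7/34 + 11/51 = 43/102; 29/102 + 5/17 = 59/102; 43/102 + 59/102 = 1. Resulting codeword lengths (in the order the probabilities were given): (3, 2, 2, 2, 3). L_avg = sum(p_i * l_i) = 13/102*3 + 11/51*2 + 7/34*2 + 29/102*2 + 1/6*3 = 39/17 = 2.2941

2.2941 bits
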